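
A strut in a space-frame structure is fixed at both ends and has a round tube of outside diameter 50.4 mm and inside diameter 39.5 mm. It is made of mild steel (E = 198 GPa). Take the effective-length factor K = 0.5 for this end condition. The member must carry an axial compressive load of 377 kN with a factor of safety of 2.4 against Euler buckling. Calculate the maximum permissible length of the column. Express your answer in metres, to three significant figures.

L_max ≈ 1.31 m

d_o = 50.4 mm, d_i = 39.5 mm
I = π(d_o⁴ − d_i⁴)/64 = π(50.4⁴ − 39.50⁴)/64 = 1.972×10^5 mm⁴
I = 1.972×10^-7 m⁴
Required critical load P_cr = n·P = 2.4 × 377 = 904.8 kN = 9.048×10^5 N
From P_cr = π²EI/(K·L)²:  L = (1/K)·√(π²EI/P_cr) = (1/0.5)·√(π²×1.98×10^11×1.972×10^-7/9.048×10^5)
L = 1.31 m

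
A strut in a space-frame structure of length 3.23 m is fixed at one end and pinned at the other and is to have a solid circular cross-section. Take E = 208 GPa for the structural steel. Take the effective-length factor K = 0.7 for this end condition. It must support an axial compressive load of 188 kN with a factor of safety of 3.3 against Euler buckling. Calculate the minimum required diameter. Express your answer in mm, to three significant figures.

Required P_cr = n·P = 3.3 × 188 = 620.4 kN
L_e = K·L = 0.7 × 3.23 = 2.261 m
Required I = P_cr·L_e²/(π²E) = 6.204×10^5 × 2.261² / (π² × 2.08×10^11) = 1.545×10^-6 m⁴
I_req = 1.545×10^6 mm⁴
Solid circle: I = πd⁴/64  ⇒  d = (64I/π)^(1/4) = (64×1.545×10^6/π)^(1/4) = 74.9 mm

d ≈ 74.9 mm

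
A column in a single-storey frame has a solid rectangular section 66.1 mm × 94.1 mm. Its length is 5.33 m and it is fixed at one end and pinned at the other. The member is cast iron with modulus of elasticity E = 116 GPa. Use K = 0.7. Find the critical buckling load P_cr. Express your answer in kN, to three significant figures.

Buckling occurs about the weak axis: I_min = h·b³/12 with b = 66.1 mm (the shorter side).
I_min = 94.1×66.1³/12 = 2.265×10^6 mm⁴
I = 2.265×10^6 mm⁴ = 2.265×10^-6 m⁴
Effective length L_e = K·L = 0.7 × 5.33 = 3.731 m
P_cr = π²EI / L_e² = π² × 116×10⁹ × 2.265×10^-6 / 3.731² = 1.863×10^5 N

P_cr ≈ 186 kN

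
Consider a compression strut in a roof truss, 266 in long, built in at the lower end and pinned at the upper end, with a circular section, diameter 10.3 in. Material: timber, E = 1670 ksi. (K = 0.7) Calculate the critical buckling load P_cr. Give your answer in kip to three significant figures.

P_cr ≈ 263 kip

I = πd⁴/64 = π×10.3⁴/64 = 552.5 in⁴
Effective length L_e = K·L = 0.7 × 266 = 186.2 in
P_cr = π²EI / L_e² = π² × 1670×10³ × 552.5 / 186.2² = 2.626×10^5 lb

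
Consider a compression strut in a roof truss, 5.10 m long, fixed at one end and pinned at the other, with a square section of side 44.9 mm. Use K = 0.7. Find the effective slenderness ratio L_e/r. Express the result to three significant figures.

For a square r = a/√12 = 44.9/√12 = 12.96 mm
L_e = K·L = 0.7 × 5.10 m = 3.570 m = 3570.0 mm
λ = L_e / r_min = 3570.0 / 12.96 = 275

λ ≈ 275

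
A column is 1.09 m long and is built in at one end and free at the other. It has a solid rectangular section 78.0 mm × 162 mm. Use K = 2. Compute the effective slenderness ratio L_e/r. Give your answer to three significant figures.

λ ≈ 96.8

For a rectangle r_min = b/√12 = 78.0/√12 = 22.52 mm
L_e = K·L = 2 × 1.09 m = 2.180 m = 2180.0 mm
λ = L_e / r_min = 2180.0 / 22.52 = 96.8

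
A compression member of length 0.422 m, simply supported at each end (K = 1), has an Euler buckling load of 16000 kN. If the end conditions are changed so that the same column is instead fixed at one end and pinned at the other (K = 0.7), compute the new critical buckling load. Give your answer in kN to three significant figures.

P_cr ≈ 32700 kN

P_cr ∝ 1/K², so P_cr,new = P_cr,old × (K_old/K_new)² = 16000 × (1/0.7)²
= 16000 × 2.041 = 32700 kN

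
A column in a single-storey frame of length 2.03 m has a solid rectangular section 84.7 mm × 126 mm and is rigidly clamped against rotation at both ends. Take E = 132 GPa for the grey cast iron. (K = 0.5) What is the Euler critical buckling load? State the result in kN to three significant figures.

P_cr ≈ 8070 kN

Buckling occurs about the weak axis: I_min = h·b³/12 with b = 84.7 mm (the shorter side).
I_min = 126×84.7³/12 = 6.380×10^6 mm⁴
I = 6.380×10^6 mm⁴ = 6.380×10^-6 m⁴
Effective length L_e = K·L = 0.5 × 2.03 = 1.015 m
P_cr = π²EI / L_e² = π² × 132×10⁹ × 6.380×10^-6 / 1.015² = 8.068×10^6 N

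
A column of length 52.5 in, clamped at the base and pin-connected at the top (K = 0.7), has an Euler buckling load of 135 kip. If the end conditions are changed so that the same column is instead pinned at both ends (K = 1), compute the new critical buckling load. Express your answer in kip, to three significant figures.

P_cr ≈ 66.1 kip

P_cr ∝ 1/K², so P_cr,new = P_cr,old × (K_old/K_new)² = 135 × (0.7/1)²
= 135 × 0.4900 = 66.1 kip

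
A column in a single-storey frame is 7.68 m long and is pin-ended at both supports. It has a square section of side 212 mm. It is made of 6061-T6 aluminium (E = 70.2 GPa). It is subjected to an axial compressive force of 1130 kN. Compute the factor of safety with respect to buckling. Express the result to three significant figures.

I = a⁴/12 = 212⁴/12 = 1.683×10^8 mm⁴
I = 1.683×10^8 mm⁴ = 1.683×10^-4 m⁴
Effective length L_e = K·L = 1 × 7.68 = 7.680 m
P_cr = π²EI / L_e² = π² × 70.2×10⁹ × 1.683×10^-4 / 7.680² = 1.977×10^6 N
Factor of safety n = P_cr / P = 1977.3 / 1130 = 1.75

n ≈ 1.75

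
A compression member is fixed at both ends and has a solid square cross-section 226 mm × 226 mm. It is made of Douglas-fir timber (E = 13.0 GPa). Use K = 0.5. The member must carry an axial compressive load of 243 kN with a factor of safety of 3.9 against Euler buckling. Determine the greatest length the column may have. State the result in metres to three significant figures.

L_max ≈ 10.9 m

I = a⁴/12 = 226⁴/12 = 2.174×10^8 mm⁴
I = 2.174×10^-4 m⁴
Required critical load P_cr = n·P = 3.9 × 243 = 947.7 kN = 9.477×10^5 N
From P_cr = π²EI/(K·L)²:  L = (1/K)·√(π²EI/P_cr) = (1/0.5)·√(π²×1.30×10^10×2.174×10^-4/9.477×10^5)
L = 10.9 m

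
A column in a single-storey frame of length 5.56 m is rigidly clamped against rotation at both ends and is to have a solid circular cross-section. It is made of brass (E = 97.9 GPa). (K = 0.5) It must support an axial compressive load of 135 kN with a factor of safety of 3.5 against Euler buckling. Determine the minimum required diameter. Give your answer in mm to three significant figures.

d ≈ 93.7 mm

Required P_cr = n·P = 3.5 × 135 = 472.5 kN
L_e = K·L = 0.5 × 5.56 = 2.780 m
Required I = P_cr·L_e²/(π²E) = 4.725×10^5 × 2.780² / (π² × 9.79×10^10) = 3.779×10^-6 m⁴
I_req = 3.779×10^6 mm⁴
Solid circle: I = πd⁴/64  ⇒  d = (64I/π)^(1/4) = (64×3.779×10^6/π)^(1/4) = 93.7 mm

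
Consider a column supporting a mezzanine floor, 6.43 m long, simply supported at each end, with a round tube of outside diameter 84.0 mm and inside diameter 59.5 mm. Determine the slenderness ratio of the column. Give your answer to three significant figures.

λ ≈ 250

d_o = 84.0 mm, d_i = 59.5 mm
I = π(d_o⁴ − d_i⁴)/64 = π(84.0⁴ − 59.50⁴)/64 = 1.829×10^6 mm⁴
A = 2.761×10^3 mm²;  r_min = √(I/A) = √(1.829×10^6/2.761×10^3) = 25.73 mm
L_e = K·L = 1 × 6.43 m = 6.430 m = 6430.0 mm
λ = L_e / r_min = 6430.0 / 25.73 = 250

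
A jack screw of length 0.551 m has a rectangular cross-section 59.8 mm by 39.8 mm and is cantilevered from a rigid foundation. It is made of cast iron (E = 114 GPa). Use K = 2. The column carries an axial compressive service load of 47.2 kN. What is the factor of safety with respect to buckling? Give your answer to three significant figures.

Buckling occurs about the weak axis: I_min = h·b³/12 with b = 39.8 mm (the shorter side).
I_min = 59.8×39.8³/12 = 3.142×10^5 mm⁴
I = 3.142×10^5 mm⁴ = 3.142×10^-7 m⁴
Effective length L_e = K·L = 2 × 0.551 = 1.102 m
P_cr = π²EI / L_e² = π² × 114×10⁹ × 3.142×10^-7 / 1.102² = 2.911×10^5 N
Factor of safety n = P_cr / P = 291.08 / 47.2 = 6.17

n ≈ 6.17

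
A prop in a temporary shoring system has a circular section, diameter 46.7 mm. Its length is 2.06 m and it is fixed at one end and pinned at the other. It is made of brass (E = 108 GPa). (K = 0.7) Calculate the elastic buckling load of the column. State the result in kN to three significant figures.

I = πd⁴/64 = π×46.7⁴/64 = 2.335×10^5 mm⁴
I = 2.335×10^5 mm⁴ = 2.335×10^-7 m⁴
Effective length L_e = K·L = 0.7 × 2.06 = 1.442 m
P_cr = π²EI / L_e² = π² × 108×10⁹ × 2.335×10^-7 / 1.442² = 1.197×10^5 N

P_cr ≈ 120 kN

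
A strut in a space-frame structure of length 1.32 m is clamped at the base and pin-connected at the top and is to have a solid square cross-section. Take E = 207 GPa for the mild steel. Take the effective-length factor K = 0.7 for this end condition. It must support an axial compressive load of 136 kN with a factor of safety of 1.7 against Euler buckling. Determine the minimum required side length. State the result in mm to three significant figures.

Required P_cr = n·P = 1.7 × 136 = 231.2 kN
L_e = K·L = 0.7 × 1.32 = 0.9240 m
Required I = P_cr·L_e²/(π²E) = 2.312×10^5 × 0.9240² / (π² × 2.07×10^11) = 9.662×10^-8 m⁴
I_req = 9.662×10^4 mm⁴
Solid square: I = a⁴/12  ⇒  a = (12I)^(1/4) = (12×9.662×10^4)^(1/4) = 32.8 mm

a ≈ 32.8 mm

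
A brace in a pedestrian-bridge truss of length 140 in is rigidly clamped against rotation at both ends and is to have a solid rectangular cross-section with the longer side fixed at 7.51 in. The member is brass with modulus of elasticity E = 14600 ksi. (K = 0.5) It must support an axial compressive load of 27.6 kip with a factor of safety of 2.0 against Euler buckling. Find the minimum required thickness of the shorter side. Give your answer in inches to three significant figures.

b ≈ 1.44 in

Required P_cr = n·P = 2.0 × 27.6 = 55.20 kip
L_e = K·L = 0.5 × 140 = 70.00 in
Required I = P_cr·L_e²/(π²E) = 5.520×10^4 × 70.00² / (π² × 1.46×10^7) = 1.877 in⁴
Rectangle, weak axis: I_min = h·b³/12 with h = 7.51 in fixed  ⇒  b = (12I/h)^(1/3) = 1.44 in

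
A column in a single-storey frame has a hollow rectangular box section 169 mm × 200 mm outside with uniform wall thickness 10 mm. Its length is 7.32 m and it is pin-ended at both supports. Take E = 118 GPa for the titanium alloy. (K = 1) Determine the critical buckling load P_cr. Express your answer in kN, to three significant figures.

Inner dimensions: h_i = 200 − 2×10 = 180.0 mm, b_i = 169 − 2×10 = 149.0 mm
Weak-axis I_min = (h_o·b_o³ − h_i·b_i³)/12 with b_o = 169, b_i = 149.0 mm (shorter outer/inner sides).
I_min = (200×169³ − 180.0×149.0³)/12 = 3.083×10^7 mm⁴
I = 3.083×10^7 mm⁴ = 3.083×10^-5 m⁴
Effective length L_e = K·L = 1 × 7.32 = 7.320 m
P_cr = π²EI / L_e² = π² × 118×10⁹ × 3.083×10^-5 / 7.320² = 6.700×10^5 N

P_cr ≈ 670 kN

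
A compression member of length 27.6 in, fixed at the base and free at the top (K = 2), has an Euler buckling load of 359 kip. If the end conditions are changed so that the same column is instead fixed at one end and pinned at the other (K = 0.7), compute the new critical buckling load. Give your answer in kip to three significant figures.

P_cr ∝ 1/K², so P_cr,new = P_cr,old × (K_old/K_new)² = 359 × (2/0.7)²
= 359 × 8.163 = 2930 kip

P_cr ≈ 2930 kip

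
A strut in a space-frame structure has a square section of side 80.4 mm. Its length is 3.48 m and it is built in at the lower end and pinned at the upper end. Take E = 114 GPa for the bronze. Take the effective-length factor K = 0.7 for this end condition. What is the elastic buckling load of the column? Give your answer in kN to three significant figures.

I = a⁴/12 = 80.4⁴/12 = 3.482×10^6 mm⁴
I = 3.482×10^6 mm⁴ = 3.482×10^-6 m⁴
Effective length L_e = K·L = 0.7 × 3.48 = 2.436 m
P_cr = π²EI / L_e² = π² × 114×10⁹ × 3.482×10^-6 / 2.436² = 6.602×10^5 N

P_cr ≈ 660 kN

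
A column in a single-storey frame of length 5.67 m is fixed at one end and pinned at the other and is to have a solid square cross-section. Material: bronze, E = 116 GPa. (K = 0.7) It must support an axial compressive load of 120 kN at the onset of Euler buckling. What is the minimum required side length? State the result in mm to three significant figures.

L_e = K·L = 0.7 × 5.67 = 3.969 m
Required I = P_cr·L_e²/(π²E) = 1.200×10^5 × 3.969² / (π² × 1.16×10^11) = 1.651×10^-6 m⁴
I_req = 1.651×10^6 mm⁴
Solid square: I = a⁴/12  ⇒  a = (12I)^(1/4) = (12×1.651×10^6)^(1/4) = 66.7 mm

a ≈ 66.7 mm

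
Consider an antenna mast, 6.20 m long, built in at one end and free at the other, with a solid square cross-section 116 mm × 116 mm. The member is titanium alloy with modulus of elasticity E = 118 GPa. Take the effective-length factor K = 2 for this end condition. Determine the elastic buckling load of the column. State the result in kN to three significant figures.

P_cr ≈ 114 kN

I = a⁴/12 = 116⁴/12 = 1.509×10^7 mm⁴
I = 1.509×10^7 mm⁴ = 1.509×10^-5 m⁴
Effective length L_e = K·L = 2 × 6.20 = 12.40 m
P_cr = π²EI / L_e² = π² × 118×10⁹ × 1.509×10^-5 / 12.40² = 1.143×10^5 N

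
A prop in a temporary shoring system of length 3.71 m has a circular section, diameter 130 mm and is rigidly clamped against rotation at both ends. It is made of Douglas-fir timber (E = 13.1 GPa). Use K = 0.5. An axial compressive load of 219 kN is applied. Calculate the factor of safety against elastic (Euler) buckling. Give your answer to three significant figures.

I = πd⁴/64 = π×130⁴/64 = 1.402×10^7 mm⁴
I = 1.402×10^7 mm⁴ = 1.402×10^-5 m⁴
Effective length L_e = K·L = 0.5 × 3.71 = 1.855 m
P_cr = π²EI / L_e² = π² × 13.1×10⁹ × 1.402×10^-5 / 1.855² = 5.268×10^5 N
Factor of safety n = P_cr / P = 526.78 / 219 = 2.41

n ≈ 2.41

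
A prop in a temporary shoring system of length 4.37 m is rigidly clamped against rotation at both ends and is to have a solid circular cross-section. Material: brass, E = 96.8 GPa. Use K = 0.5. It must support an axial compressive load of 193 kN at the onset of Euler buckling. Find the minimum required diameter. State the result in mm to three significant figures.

d ≈ 66.6 mm

L_e = K·L = 0.5 × 4.37 = 2.185 m
Required I = P_cr·L_e²/(π²E) = 1.930×10^5 × 2.185² / (π² × 9.68×10^10) = 9.645×10^-7 m⁴
I_req = 9.645×10^5 mm⁴
Solid circle: I = πd⁴/64  ⇒  d = (64I/π)^(1/4) = (64×9.645×10^5/π)^(1/4) = 66.6 mm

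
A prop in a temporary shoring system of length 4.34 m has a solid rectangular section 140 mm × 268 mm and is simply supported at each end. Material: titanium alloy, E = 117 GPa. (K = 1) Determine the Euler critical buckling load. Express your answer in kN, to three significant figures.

Buckling occurs about the weak axis: I_min = h·b³/12 with b = 140 mm (the shorter side).
I_min = 268×140³/12 = 6.128×10^7 mm⁴
I = 6.128×10^7 mm⁴ = 6.128×10^-5 m⁴
Effective length L_e = K·L = 1 × 4.34 = 4.340 m
P_cr = π²EI / L_e² = π² × 117×10⁹ × 6.128×10^-5 / 4.340² = 3.757×10^6 N

P_cr ≈ 3760 kN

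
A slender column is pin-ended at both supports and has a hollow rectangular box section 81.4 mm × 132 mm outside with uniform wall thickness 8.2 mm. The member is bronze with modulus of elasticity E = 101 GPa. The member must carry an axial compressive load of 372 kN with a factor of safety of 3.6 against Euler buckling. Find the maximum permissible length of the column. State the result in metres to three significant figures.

L_max ≈ 1.56 m

Inner dimensions: h_i = 132 − 2×8.2 = 115.6 mm, b_i = 81.4 − 2×8.2 = 65.00 mm
Weak-axis I_min = (h_o·b_o³ − h_i·b_i³)/12 with b_o = 81.4, b_i = 65.00 mm (shorter outer/inner sides).
I_min = (132×81.4³ − 115.6×65.00³)/12 = 3.287×10^6 mm⁴
I = 3.287×10^-6 m⁴
Required critical load P_cr = n·P = 3.6 × 372 = 1339 kN = 1.339×10^6 N
From P_cr = π²EI/(K·L)²:  L = (1/K)·√(π²EI/P_cr) = (1/1)·√(π²×1.01×10^11×3.287×10^-6/1.339×10^6)
L = 1.56 m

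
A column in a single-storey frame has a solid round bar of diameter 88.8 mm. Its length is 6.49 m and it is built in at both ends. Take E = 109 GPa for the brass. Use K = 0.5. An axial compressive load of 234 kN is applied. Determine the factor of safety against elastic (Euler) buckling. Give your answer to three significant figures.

I = πd⁴/64 = π×88.8⁴/64 = 3.052×10^6 mm⁴
I = 3.052×10^6 mm⁴ = 3.052×10^-6 m⁴
Effective length L_e = K·L = 0.5 × 6.49 = 3.245 m
P_cr = π²EI / L_e² = π² × 109×10⁹ × 3.052×10^-6 / 3.245² = 3.118×10^5 N
Factor of safety n = P_cr / P = 311.83 / 234 = 1.33

n ≈ 1.33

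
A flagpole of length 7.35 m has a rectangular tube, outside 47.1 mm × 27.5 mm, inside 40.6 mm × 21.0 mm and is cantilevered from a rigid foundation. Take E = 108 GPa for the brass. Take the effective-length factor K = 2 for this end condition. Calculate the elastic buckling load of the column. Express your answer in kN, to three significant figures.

Weak-axis I_min = (h_o·b_o³ − h_i·b_i³)/12 with b_o = 27.5, b_i = 21.00 mm (shorter outer/inner sides).
I_min = (47.1×27.5³ − 40.60×21.00³)/12 = 5.029×10^4 mm⁴
I = 5.029×10^4 mm⁴ = 5.029×10^-8 m⁴
Effective length L_e = K·L = 2 × 7.35 = 14.70 m
P_cr = π²EI / L_e² = π² × 108×10⁹ × 5.029×10^-8 / 14.70² = 248.1 N

P_cr ≈ 0.248 kN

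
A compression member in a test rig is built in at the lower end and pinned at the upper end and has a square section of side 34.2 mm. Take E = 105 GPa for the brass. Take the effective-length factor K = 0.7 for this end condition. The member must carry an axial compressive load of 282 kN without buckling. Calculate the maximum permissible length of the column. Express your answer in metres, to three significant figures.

I = a⁴/12 = 34.2⁴/12 = 1.140×10^5 mm⁴
I = 1.140×10^-7 m⁴
At the buckling limit P_cr = P = 2.820×10^5 N
From P_cr = π²EI/(K·L)²:  L = (1/K)·√(π²EI/P_cr) = (1/0.7)·√(π²×1.05×10^11×1.140×10^-7/2.820×10^5)
L = 0.925 m

L_max ≈ 0.925 m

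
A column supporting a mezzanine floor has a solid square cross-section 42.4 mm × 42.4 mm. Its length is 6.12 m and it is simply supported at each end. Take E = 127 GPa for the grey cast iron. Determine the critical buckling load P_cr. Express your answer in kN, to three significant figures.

I = a⁴/12 = 42.4⁴/12 = 2.693×10^5 mm⁴
I = 2.693×10^5 mm⁴ = 2.693×10^-7 m⁴
Effective length L_e = K·L = 1 × 6.12 = 6.120 m
P_cr = π²EI / L_e² = π² × 127×10⁹ × 2.693×10^-7 / 6.120² = 9.013×10^3 N

P_cr ≈ 9.01 kN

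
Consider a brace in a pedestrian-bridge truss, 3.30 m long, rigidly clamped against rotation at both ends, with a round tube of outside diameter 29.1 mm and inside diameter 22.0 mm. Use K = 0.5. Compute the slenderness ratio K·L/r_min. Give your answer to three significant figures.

λ ≈ 181

d_o = 29.1 mm, d_i = 22.0 mm
I = π(d_o⁴ − d_i⁴)/64 = π(29.1⁴ − 22.00⁴)/64 = 2.370×10^4 mm⁴
A = 285.0 mm²;  r_min = √(I/A) = √(2.370×10^4/285.0) = 9.120 mm
L_e = K·L = 0.5 × 3.30 m = 1.650 m = 1650.0 mm
λ = L_e / r_min = 1650.0 / 9.120 = 181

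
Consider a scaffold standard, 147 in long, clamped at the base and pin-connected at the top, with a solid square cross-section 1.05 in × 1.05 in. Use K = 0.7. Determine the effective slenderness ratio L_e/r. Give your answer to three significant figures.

For a square r = a/√12 = 1.05/√12 = 0.3031 in
L_e = K·L = 0.7 × 147 = 102.9 in
λ = L_e / r_min = 102.90 / 0.3031 = 339

λ ≈ 339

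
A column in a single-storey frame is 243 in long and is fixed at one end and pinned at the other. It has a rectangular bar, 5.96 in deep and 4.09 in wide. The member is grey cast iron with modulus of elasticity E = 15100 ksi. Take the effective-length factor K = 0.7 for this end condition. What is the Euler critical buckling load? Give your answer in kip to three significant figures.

P_cr ≈ 175 kip

Buckling occurs about the weak axis: I_min = h·b³/12 with b = 4.09 in (the shorter side).
I_min = 5.96×4.09³/12 = 33.98 in⁴
Effective length L_e = K·L = 0.7 × 243 = 170.1 in
P_cr = π²EI / L_e² = π² × 15100×10³ × 33.98 / 170.1² = 1.750×10^5 lb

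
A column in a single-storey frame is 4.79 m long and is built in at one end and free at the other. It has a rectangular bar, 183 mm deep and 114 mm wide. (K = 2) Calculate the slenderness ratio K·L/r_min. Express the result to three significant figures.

For a rectangle r_min = b/√12 = 114/√12 = 32.91 mm
L_e = K·L = 2 × 4.79 m = 9.580 m = 9580.0 mm
λ = L_e / r_min = 9580.0 / 32.91 = 291

λ ≈ 291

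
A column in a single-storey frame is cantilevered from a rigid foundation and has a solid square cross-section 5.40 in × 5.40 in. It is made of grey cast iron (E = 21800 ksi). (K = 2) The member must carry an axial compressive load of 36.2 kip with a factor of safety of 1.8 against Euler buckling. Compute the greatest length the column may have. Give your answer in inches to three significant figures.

I = a⁴/12 = 5.40⁴/12 = 70.86 in⁴
Required critical load P_cr = n·P = 1.8 × 36.2 = 65.16 kip = 6.516×10^4 lb
From P_cr = π²EI/(K·L)²:  L = (1/K)·√(π²EI/P_cr) = (1/2)·√(π²×2.18×10^7×70.86/6.516×10^4)
L = 242 in

L_max ≈ 242 in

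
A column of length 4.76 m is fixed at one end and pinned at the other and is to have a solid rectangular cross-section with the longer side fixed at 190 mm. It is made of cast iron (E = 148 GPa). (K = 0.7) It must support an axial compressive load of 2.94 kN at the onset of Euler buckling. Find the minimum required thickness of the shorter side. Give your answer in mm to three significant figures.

b ≈ 11.2 mm

L_e = K·L = 0.7 × 4.76 = 3.332 m
Required I = P_cr·L_e²/(π²E) = 2.940×10^3 × 3.332² / (π² × 1.48×10^11) = 2.235×10^-8 m⁴
I_req = 2.235×10^4 mm⁴
Rectangle, weak axis: I_min = h·b³/12 with h = 190 mm fixed  ⇒  b = (12I/h)^(1/3) = 11.2 mm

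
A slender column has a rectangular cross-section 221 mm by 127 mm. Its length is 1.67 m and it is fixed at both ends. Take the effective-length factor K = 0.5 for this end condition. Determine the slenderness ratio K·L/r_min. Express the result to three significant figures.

For a rectangle r_min = b/√12 = 127/√12 = 36.66 mm
L_e = K·L = 0.5 × 1.67 m = 0.8350 m = 835.00 mm
λ = L_e / r_min = 835.00 / 36.66 = 22.8

λ ≈ 22.8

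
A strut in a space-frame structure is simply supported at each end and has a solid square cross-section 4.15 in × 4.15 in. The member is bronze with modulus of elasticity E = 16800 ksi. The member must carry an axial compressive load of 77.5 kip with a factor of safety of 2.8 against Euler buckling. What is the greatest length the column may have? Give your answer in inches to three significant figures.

I = a⁴/12 = 4.15⁴/12 = 24.72 in⁴
Required critical load P_cr = n·P = 2.8 × 77.5 = 217.0 kip = 2.170×10^5 lb
From P_cr = π²EI/(K·L)²:  L = (1/K)·√(π²EI/P_cr) = (1/1)·√(π²×1.68×10^7×24.72/2.170×10^5)
L = 137 in

L_max ≈ 137 in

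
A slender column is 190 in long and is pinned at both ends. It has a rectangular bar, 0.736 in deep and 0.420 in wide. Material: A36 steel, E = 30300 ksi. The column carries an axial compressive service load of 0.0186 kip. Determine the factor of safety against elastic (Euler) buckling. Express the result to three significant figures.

n ≈ 2.02

Buckling occurs about the weak axis: I_min = h·b³/12 with b = 0.420 in (the shorter side).
I_min = 0.736×0.420³/12 = 4.544×10^-3 in⁴
Effective length L_e = K·L = 1 × 190 = 190.0 in
P_cr = π²EI / L_e² = π² × 30300×10³ × 4.544×10^-3 / 190.0² = 37.64 lb
Factor of safety n = P_cr / P = 0.037643 / 0.0186 = 2.02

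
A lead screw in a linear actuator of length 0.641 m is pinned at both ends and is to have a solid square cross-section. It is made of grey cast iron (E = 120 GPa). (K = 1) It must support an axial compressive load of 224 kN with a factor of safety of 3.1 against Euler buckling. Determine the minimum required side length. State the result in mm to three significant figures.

Required P_cr = n·P = 3.1 × 224 = 694.4 kN
L_e = K·L = 1 × 0.641 = 0.6410 m
Required I = P_cr·L_e²/(π²E) = 6.944×10^5 × 0.6410² / (π² × 1.20×10^11) = 2.409×10^-7 m⁴
I_req = 2.409×10^5 mm⁴
Solid square: I = a⁴/12  ⇒  a = (12I)^(1/4) = (12×2.409×10^5)^(1/4) = 41.2 mm

a ≈ 41.2 mm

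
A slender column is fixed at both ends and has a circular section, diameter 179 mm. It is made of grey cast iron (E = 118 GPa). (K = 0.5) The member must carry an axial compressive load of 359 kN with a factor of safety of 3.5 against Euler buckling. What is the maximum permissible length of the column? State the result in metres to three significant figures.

I = πd⁴/64 = π×179⁴/64 = 5.039×10^7 mm⁴
I = 5.039×10^-5 m⁴
Required critical load P_cr = n·P = 3.5 × 359 = 1256 kN = 1.256×10^6 N
From P_cr = π²EI/(K·L)²:  L = (1/K)·√(π²EI/P_cr) = (1/0.5)·√(π²×1.18×10^11×5.039×10^-5/1.256×10^6)
L = 13.7 m

L_max ≈ 13.7 m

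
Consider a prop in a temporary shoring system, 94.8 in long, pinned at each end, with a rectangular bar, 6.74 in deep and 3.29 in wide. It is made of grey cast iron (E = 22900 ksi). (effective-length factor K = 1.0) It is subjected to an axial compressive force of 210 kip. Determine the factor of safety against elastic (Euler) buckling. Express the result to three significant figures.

Buckling occurs about the weak axis: I_min = h·b³/12 with b = 3.29 in (the shorter side).
I_min = 6.74×3.29³/12 = 20.00 in⁴
Effective length L_e = K·L = 1 × 94.8 = 94.80 in
P_cr = π²EI / L_e² = π² × 22900×10³ × 20.00 / 94.80² = 5.030×10^5 lb
Factor of safety n = P_cr / P = 503.02 / 210 = 2.40

n ≈ 2.40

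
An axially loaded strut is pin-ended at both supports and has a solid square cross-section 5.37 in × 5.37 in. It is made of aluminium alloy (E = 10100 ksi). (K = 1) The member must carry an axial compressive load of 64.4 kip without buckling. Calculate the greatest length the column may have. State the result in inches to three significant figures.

L_max ≈ 328 in

I = a⁴/12 = 5.37⁴/12 = 69.30 in⁴
At the buckling limit P_cr = P = 6.440×10^4 lb
From P_cr = π²EI/(K·L)²:  L = (1/K)·√(π²EI/P_cr) = (1/1)·√(π²×1.01×10^7×69.30/6.440×10^4)
L = 328 in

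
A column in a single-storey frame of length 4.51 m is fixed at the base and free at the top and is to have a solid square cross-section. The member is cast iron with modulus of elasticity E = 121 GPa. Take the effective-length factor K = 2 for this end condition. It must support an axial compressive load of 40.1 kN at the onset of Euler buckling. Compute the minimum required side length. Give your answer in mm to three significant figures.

L_e = K·L = 2 × 4.51 = 9.020 m
Required I = P_cr·L_e²/(π²E) = 4.010×10^4 × 9.020² / (π² × 1.21×10^11) = 2.732×10^-6 m⁴
I_req = 2.732×10^6 mm⁴
Solid square: I = a⁴/12  ⇒  a = (12I)^(1/4) = (12×2.732×10^6)^(1/4) = 75.7 mm

a ≈ 75.7 mm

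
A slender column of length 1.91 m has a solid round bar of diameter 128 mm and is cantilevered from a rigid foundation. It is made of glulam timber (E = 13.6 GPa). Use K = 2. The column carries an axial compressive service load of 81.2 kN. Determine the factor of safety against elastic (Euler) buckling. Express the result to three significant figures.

n ≈ 1.49

I = πd⁴/64 = π×128⁴/64 = 1.318×10^7 mm⁴
I = 1.318×10^7 mm⁴ = 1.318×10^-5 m⁴
Effective length L_e = K·L = 2 × 1.91 = 3.820 m
P_cr = π²EI / L_e² = π² × 13.6×10⁹ × 1.318×10^-5 / 3.820² = 1.212×10^5 N
Factor of safety n = P_cr / P = 121.21 / 81.2 = 1.49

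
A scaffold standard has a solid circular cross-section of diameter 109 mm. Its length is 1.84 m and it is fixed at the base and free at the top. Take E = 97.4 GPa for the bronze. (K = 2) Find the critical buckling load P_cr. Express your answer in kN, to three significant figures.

P_cr ≈ 492 kN

I = πd⁴/64 = π×109⁴/64 = 6.929×10^6 mm⁴
I = 6.929×10^6 mm⁴ = 6.929×10^-6 m⁴
Effective length L_e = K·L = 2 × 1.84 = 3.680 m
P_cr = π²EI / L_e² = π² × 97.4×10⁹ × 6.929×10^-6 / 3.680² = 4.919×10^5 N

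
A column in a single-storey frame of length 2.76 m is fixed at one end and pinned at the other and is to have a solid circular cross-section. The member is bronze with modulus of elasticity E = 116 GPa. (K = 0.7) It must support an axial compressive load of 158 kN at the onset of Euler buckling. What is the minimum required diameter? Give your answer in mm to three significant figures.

d ≈ 56.9 mm

L_e = K·L = 0.7 × 2.76 = 1.932 m
Required I = P_cr·L_e²/(π²E) = 1.580×10^5 × 1.932² / (π² × 1.16×10^11) = 5.151×10^-7 m⁴
I_req = 5.151×10^5 mm⁴
Solid circle: I = πd⁴/64  ⇒  d = (64I/π)^(1/4) = (64×5.151×10^5/π)^(1/4) = 56.9 mm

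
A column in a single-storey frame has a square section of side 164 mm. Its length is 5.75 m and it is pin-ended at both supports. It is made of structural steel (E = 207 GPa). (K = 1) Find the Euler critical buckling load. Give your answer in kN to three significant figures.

P_cr ≈ 3730 kN

I = a⁴/12 = 164⁴/12 = 6.028×10^7 mm⁴
I = 6.028×10^7 mm⁴ = 6.028×10^-5 m⁴
Effective length L_e = K·L = 1 × 5.75 = 5.750 m
P_cr = π²EI / L_e² = π² × 207×10⁹ × 6.028×10^-5 / 5.750² = 3.725×10^6 N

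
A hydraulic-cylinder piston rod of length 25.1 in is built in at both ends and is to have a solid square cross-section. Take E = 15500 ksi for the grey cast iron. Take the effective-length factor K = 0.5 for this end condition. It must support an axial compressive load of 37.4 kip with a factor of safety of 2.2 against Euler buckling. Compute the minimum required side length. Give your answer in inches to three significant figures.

Required P_cr = n·P = 2.2 × 37.4 = 82.28 kip
L_e = K·L = 0.5 × 25.1 = 12.55 in
Required I = P_cr·L_e²/(π²E) = 8.228×10^4 × 12.55² / (π² × 1.55×10^7) = 8.471×10^-2 in⁴
Solid square: I = a⁴/12  ⇒  a = (12I)^(1/4) = (12×8.471×10^-2)^(1/4) = 1.00 in

a ≈ 1.00 in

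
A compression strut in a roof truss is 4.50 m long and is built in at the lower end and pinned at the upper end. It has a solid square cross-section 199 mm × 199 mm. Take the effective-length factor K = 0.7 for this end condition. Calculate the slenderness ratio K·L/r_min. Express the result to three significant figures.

I = a⁴/12 = 199⁴/12 = 1.307×10^8 mm⁴
A = 3.960×10^4 mm²;  r_min = √(I/A) = √(1.307×10^8/3.960×10^4) = 57.45 mm
L_e = K·L = 0.7 × 4.50 m = 3.150 m = 3150.0 mm
λ = L_e / r_min = 3150.0 / 57.45 = 54.8

λ ≈ 54.8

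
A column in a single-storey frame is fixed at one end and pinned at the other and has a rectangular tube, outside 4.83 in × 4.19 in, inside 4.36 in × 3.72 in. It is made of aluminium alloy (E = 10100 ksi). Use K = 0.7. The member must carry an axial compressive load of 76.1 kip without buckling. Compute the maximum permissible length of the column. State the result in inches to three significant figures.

L_max ≈ 171 in

Weak-axis I_min = (h_o·b_o³ − h_i·b_i³)/12 with b_o = 4.19, b_i = 3.720 in (shorter outer/inner sides).
I_min = (4.83×4.19³ − 4.360×3.720³)/12 = 10.90 in⁴
At the buckling limit P_cr = P = 7.610×10^4 lb
From P_cr = π²EI/(K·L)²:  L = (1/K)·√(π²EI/P_cr) = (1/0.7)·√(π²×1.01×10^7×10.90/7.610×10^4)
L = 171 in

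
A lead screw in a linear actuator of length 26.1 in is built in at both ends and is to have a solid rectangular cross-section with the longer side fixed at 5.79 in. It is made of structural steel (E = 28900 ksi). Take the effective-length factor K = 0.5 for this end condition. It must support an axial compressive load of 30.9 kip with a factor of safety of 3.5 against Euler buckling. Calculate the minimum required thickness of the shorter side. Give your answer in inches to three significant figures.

b ≈ 0.512 in

Required P_cr = n·P = 3.5 × 30.9 = 108.2 kip
L_e = K·L = 0.5 × 26.1 = 13.05 in
Required I = P_cr·L_e²/(π²E) = 1.081×10^5 × 13.05² / (π² × 2.89×10^7) = 6.457×10^-2 in⁴
Rectangle, weak axis: I_min = h·b³/12 with h = 5.79 in fixed  ⇒  b = (12I/h)^(1/3) = 0.512 in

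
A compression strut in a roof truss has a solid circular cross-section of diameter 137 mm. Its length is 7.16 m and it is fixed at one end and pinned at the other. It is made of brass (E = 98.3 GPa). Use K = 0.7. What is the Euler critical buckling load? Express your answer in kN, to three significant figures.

I = πd⁴/64 = π×137⁴/64 = 1.729×10^7 mm⁴
I = 1.729×10^7 mm⁴ = 1.729×10^-5 m⁴
Effective length L_e = K·L = 0.7 × 7.16 = 5.012 m
P_cr = π²EI / L_e² = π² × 98.3×10⁹ × 1.729×10^-5 / 5.012² = 6.679×10^5 N

P_cr ≈ 668 kN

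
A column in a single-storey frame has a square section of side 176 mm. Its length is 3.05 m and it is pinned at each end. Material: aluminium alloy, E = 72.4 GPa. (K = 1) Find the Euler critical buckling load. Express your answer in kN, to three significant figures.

P_cr ≈ 6140 kN

I = a⁴/12 = 176⁴/12 = 7.996×10^7 mm⁴
I = 7.996×10^7 mm⁴ = 7.996×10^-5 m⁴
Effective length L_e = K·L = 1 × 3.05 = 3.050 m
P_cr = π²EI / L_e² = π² × 72.4×10⁹ × 7.996×10^-5 / 3.050² = 6.142×10^6 N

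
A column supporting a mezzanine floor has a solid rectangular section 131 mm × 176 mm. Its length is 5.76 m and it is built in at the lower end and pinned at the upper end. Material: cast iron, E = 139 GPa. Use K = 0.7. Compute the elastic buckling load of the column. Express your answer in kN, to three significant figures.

P_cr ≈ 2780 kN

Buckling occurs about the weak axis: I_min = h·b³/12 with b = 131 mm (the shorter side).
I_min = 176×131³/12 = 3.297×10^7 mm⁴
I = 3.297×10^7 mm⁴ = 3.297×10^-5 m⁴
Effective length L_e = K·L = 0.7 × 5.76 = 4.032 m
P_cr = π²EI / L_e² = π² × 139×10⁹ × 3.297×10^-5 / 4.032² = 2.782×10^6 N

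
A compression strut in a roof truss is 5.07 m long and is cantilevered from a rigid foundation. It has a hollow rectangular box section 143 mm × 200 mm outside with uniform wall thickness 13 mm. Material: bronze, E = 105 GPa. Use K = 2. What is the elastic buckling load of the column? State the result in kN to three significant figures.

Inner dimensions: h_i = 200 − 2×13 = 174.0 mm, b_i = 143 − 2×13 = 117.0 mm
Weak-axis I_min = (h_o·b_o³ − h_i·b_i³)/12 with b_o = 143, b_i = 117.0 mm (shorter outer/inner sides).
I_min = (200×143³ − 174.0×117.0³)/12 = 2.551×10^7 mm⁴
I = 2.551×10^7 mm⁴ = 2.551×10^-5 m⁴
Effective length L_e = K·L = 2 × 5.07 = 10.14 m
P_cr = π²EI / L_e² = π² × 105×10⁹ × 2.551×10^-5 / 10.14² = 2.571×10^5 N

P_cr ≈ 257 kN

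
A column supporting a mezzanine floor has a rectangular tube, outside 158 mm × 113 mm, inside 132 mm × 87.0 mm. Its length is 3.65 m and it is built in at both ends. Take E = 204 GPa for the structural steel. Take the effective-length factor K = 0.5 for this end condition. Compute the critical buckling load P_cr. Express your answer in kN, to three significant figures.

Weak-axis I_min = (h_o·b_o³ − h_i·b_i³)/12 with b_o = 113, b_i = 87.00 mm (shorter outer/inner sides).
I_min = (158×113³ − 132.0×87.00³)/12 = 1.175×10^7 mm⁴
I = 1.175×10^7 mm⁴ = 1.175×10^-5 m⁴
Effective length L_e = K·L = 0.5 × 3.65 = 1.825 m
P_cr = π²EI / L_e² = π² × 204×10⁹ × 1.175×10^-5 / 1.825² = 7.106×10^6 N

P_cr ≈ 7110 kN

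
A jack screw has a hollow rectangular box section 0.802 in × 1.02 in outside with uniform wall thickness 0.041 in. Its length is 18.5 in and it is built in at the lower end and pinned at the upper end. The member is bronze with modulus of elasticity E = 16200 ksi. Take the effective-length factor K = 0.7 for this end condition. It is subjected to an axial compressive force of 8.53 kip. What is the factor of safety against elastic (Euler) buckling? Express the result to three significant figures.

n ≈ 1.64

Inner dimensions: h_i = 1.02 − 2×0.041 = 0.9380 in, b_i = 0.802 − 2×0.041 = 0.7200 in
Weak-axis I_min = (h_o·b_o³ − h_i·b_i³)/12 with b_o = 0.802, b_i = 0.7200 in (shorter outer/inner sides).
I_min = (1.02×0.802³ − 0.9380×0.7200³)/12 = 1.467×10^-2 in⁴
Effective length L_e = K·L = 0.7 × 18.5 = 12.95 in
P_cr = π²EI / L_e² = π² × 16200×10³ × 1.467×10^-2 / 12.95² = 1.399×10^4 lb
Factor of safety n = P_cr / P = 13.988 / 8.53 = 1.64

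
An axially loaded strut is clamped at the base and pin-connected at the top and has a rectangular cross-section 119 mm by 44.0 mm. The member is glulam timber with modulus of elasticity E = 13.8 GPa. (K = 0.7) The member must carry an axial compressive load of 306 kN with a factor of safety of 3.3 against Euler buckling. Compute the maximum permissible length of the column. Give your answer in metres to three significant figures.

Buckling occurs about the weak axis: I_min = h·b³/12 with b = 44.0 mm (the shorter side).
I_min = 119×44.0³/12 = 8.447×10^5 mm⁴
I = 8.447×10^-7 m⁴
Required critical load P_cr = n·P = 3.3 × 306 = 1010 kN = 1.010×10^6 N
From P_cr = π²EI/(K·L)²:  L = (1/K)·√(π²EI/P_cr) = (1/0.7)·√(π²×1.38×10^10×8.447×10^-7/1.010×10^6)
L = 0.482 m

L_max ≈ 0.482 m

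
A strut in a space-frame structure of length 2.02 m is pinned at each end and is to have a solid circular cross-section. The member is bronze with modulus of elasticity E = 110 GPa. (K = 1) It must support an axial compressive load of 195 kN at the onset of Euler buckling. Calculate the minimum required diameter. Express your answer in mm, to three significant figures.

L_e = K·L = 1 × 2.02 = 2.020 m
Required I = P_cr·L_e²/(π²E) = 1.950×10^5 × 2.020² / (π² × 1.10×10^11) = 7.329×10^-7 m⁴
I_req = 7.329×10^5 mm⁴
Solid circle: I = πd⁴/64  ⇒  d = (64I/π)^(1/4) = (64×7.329×10^5/π)^(1/4) = 62.2 mm

d ≈ 62.2 mm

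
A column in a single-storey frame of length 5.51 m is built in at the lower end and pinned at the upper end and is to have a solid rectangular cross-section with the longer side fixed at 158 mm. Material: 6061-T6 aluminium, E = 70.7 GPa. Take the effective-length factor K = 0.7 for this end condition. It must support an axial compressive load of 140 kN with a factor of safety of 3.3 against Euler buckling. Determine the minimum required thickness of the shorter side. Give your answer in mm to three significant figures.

Required P_cr = n·P = 3.3 × 140 = 462.0 kN
L_e = K·L = 0.7 × 5.51 = 3.857 m
Required I = P_cr·L_e²/(π²E) = 4.620×10^5 × 3.857² / (π² × 7.07×10^10) = 9.850×10^-6 m⁴
I_req = 9.850×10^6 mm⁴
Rectangle, weak axis: I_min = h·b³/12 with h = 158 mm fixed  ⇒  b = (12I/h)^(1/3) = 90.8 mm

b ≈ 90.8 mm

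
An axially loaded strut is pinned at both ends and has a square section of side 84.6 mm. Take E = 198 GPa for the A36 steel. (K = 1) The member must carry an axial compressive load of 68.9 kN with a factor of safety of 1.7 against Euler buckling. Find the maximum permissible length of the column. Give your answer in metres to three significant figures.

I = a⁴/12 = 84.6⁴/12 = 4.269×10^6 mm⁴
I = 4.269×10^-6 m⁴
Required critical load P_cr = n·P = 1.7 × 68.9 = 117.1 kN = 1.171×10^5 N
From P_cr = π²EI/(K·L)²:  L = (1/K)·√(π²EI/P_cr) = (1/1)·√(π²×1.98×10^11×4.269×10^-6/1.171×10^5)
L = 8.44 m

L_max ≈ 8.44 m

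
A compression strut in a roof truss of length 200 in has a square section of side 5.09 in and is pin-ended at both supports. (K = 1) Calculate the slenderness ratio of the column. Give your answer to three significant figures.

For a square r = a/√12 = 5.09/√12 = 1.469 in
L_e = K·L = 1 × 200 = 200.0 in
λ = L_e / r_min = 200.00 / 1.469 = 136

λ ≈ 136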